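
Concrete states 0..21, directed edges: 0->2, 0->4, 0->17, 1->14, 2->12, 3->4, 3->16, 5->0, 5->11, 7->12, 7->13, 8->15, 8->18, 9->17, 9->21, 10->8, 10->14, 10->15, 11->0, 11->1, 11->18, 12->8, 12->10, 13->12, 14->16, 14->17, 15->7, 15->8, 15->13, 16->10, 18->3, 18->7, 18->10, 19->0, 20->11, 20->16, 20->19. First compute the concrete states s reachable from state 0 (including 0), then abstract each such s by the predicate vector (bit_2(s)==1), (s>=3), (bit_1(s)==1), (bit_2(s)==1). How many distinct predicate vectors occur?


BFS from 0:
Concrete reachable: {0, 2, 3, 4, 7, 8, 10, 12, 13, 14, 15, 16, 17, 18}
Abstract via predicates (bit_2(s)==1), (s>=3), (bit_1(s)==1), (bit_2(s)==1):
  (0,0,0,0) <- {0}
  (0,0,1,0) <- {2}
  (0,1,0,0) <- {8, 16, 17}
  (0,1,1,0) <- {3, 10, 18}
  (1,1,0,1) <- {4, 12, 13}
  (1,1,1,1) <- {7, 14, 15}
Distinct abstract states = 6

6


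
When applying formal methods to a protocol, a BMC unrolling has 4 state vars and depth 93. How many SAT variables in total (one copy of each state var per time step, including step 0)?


BMC unrolls to depth k, creating one copy of each state var for steps 0..k.
Step count = 93 + 1 = 94 (steps 0 through 93)
Vars per step = 4
Total = 4 * 94 = 376

376


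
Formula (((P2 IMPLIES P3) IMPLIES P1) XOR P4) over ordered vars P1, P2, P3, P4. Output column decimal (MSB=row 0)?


Formula: (((P2 IMPLIES P3) IMPLIES P1) XOR P4) over P1, P2, P3, P4 (16 rows)
Evaluate each row (bits = P1,P2,P3,P4, MSB first):
  row 0 [0000]: (((0 IMPLIES 0) IMPLIES 0) XOR 0) -> 0
  row 1 [0001]: (((0 IMPLIES 0) IMPLIES 0) XOR 1) -> 1
  row 2 [0010]: (((0 IMPLIES 1) IMPLIES 0) XOR 0) -> 0
  row 3 [0011]: (((0 IMPLIES 1) IMPLIES 0) XOR 1) -> 1
  row 4 [0100]: (((1 IMPLIES 0) IMPLIES 0) XOR 0) -> 1
  row 5 [0101]: (((1 IMPLIES 0) IMPLIES 0) XOR 1) -> 0
  row 6 [0110]: (((1 IMPLIES 1) IMPLIES 0) XOR 0) -> 0
  row 7 [0111]: (((1 IMPLIES 1) IMPLIES 0) XOR 1) -> 1
  row 8 [1000]: (((0 IMPLIES 0) IMPLIES 1) XOR 0) -> 1
  row 9 [1001]: (((0 IMPLIES 0) IMPLIES 1) XOR 1) -> 0
  row 10 [1010]: (((0 IMPLIES 1) IMPLIES 1) XOR 0) -> 1
  row 11 [1011]: (((0 IMPLIES 1) IMPLIES 1) XOR 1) -> 0
  row 12 [1100]: (((1 IMPLIES 0) IMPLIES 1) XOR 0) -> 1
  row 13 [1101]: (((1 IMPLIES 0) IMPLIES 1) XOR 1) -> 0
  row 14 [1110]: (((1 IMPLIES 1) IMPLIES 1) XOR 0) -> 1
  row 15 [1111]: (((1 IMPLIES 1) IMPLIES 1) XOR 1) -> 0
Full result column, 4 rows per line (P1,P2 fixed per line; P3,P4 runs 00..11 left to right):
  rows 0-3 [P1,P2=00]: 0101  = hex 5
  rows 4-7 [P1,P2=01]: 1001  = hex 9
  rows 8-11 [P1,P2=10]: 1010  = hex A
  rows 12-15 [P1,P2=11]: 1010  = hex A
Output column (row 0 .. row 15) = 0101100110101010
Output column grouped in 4s = 0101 1001 1010 1010 = 0x59AA
Convert to decimal digit by digit (value = value*16 + digit):
  5 -> 5
  5*16 + 9 = 89
  89*16 + 10 (A) = 1434
  1434*16 + 10 (A) = 22954
Decimal = 22954

22954


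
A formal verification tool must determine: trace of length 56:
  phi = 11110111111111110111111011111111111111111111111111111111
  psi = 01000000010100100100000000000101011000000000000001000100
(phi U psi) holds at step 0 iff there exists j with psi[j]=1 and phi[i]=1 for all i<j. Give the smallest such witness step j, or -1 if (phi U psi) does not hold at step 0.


(phi U psi) at 0: need smallest j with psi[j]=1 and phi[i]=1 for all i in [0,j).
Scan from step 0:
  step 0: phi=1, psi=0 -> continue
  step 1: psi=1 and phi held for [0,1) -> witness found
Witness step = 1

1


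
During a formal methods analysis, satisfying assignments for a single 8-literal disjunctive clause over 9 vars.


Step 1: Total=2^9=512
Step 2: Unsat when all 8 false: 2^1=2
Step 3: Sat=512-2=510

510


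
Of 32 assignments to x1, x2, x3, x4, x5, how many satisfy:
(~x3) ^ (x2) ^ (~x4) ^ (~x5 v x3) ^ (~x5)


CNF with 5 clauses over 5 vars (32 assignments).
An assignment satisfies CNF iff every clause has >=1 true literal.
Check each row (bits = x1,x2,x3,x4,x5; clause T/F shown):
  row 0 [00000]: clauses=TFTTT -> 0
  row 1 [00001]: clauses=TFTFF -> 0
  row 2 [00010]: clauses=TFFTT -> 0
  row 3 [00011]: clauses=TFFFF -> 0
  row 4 [00100]: clauses=FFTTT -> 0
  row 5 [00101]: clauses=FFTTF -> 0
  row 6 [00110]: clauses=FFFTT -> 0
  row 7 [00111]: clauses=FFFTF -> 0
  row 8 [01000]: clauses=TTTTT -> 1
  row 9 [01001]: clauses=TTTFF -> 0
  row 10 [01010]: clauses=TTFTT -> 0
  row 11 [01011]: clauses=TTFFF -> 0
  row 12 [01100]: clauses=FTTTT -> 0
  row 13 [01101]: clauses=FTTTF -> 0
  row 14 [01110]: clauses=FTFTT -> 0
  row 15 [01111]: clauses=FTFTF -> 0
  row 16 [10000]: clauses=TFTTT -> 0
  row 17 [10001]: clauses=TFTFF -> 0
  row 18 [10010]: clauses=TFFTT -> 0
  row 19 [10011]: clauses=TFFFF -> 0
  row 20 [10100]: clauses=FFTTT -> 0
  row 21 [10101]: clauses=FFTTF -> 0
  row 22 [10110]: clauses=FFFTT -> 0
  row 23 [10111]: clauses=FFFTF -> 0
  row 24 [11000]: clauses=TTTTT -> 1
  row 25 [11001]: clauses=TTTFF -> 0
  row 26 [11010]: clauses=TTFTT -> 0
  row 27 [11011]: clauses=TTFFF -> 0
  row 28 [11100]: clauses=FTTTT -> 0
  row 29 [11101]: clauses=FTTTF -> 0
  row 30 [11110]: clauses=FTFTT -> 0
  row 31 [11111]: clauses=FTFTF -> 0
Full result column, 8 rows per line (x1,x2 fixed per line; x3,x4,x5 runs 000..111 left to right):
  rows 0-7 [x1,x2=00]: 00000000  (ones: 0)
  rows 8-15 [x1,x2=01]: 10000000  (ones: 1)
  rows 16-23 [x1,x2=10]: 00000000  (ones: 0)
  rows 24-31 [x1,x2=11]: 10000000  (ones: 1)
Satisfying assignments = 0+1+0+1 = 2

2


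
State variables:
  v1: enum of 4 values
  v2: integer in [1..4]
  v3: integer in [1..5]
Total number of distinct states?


State space = product of domain sizes of all variables.
Domain sizes:
  v1 (enum of 4 values): 4
  v2 (integer in [1..4]): 4
  v3 (integer in [1..5]): 5
Product = 4 * 4 * 5 = 80

80


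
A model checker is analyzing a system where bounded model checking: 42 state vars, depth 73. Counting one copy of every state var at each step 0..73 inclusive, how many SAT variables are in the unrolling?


BMC unrolls to depth k, creating one copy of each state var for steps 0..k.
Step count = 73 + 1 = 74 (steps 0 through 73)
Vars per step = 42
Total = 42 * 74 = 3108

3108


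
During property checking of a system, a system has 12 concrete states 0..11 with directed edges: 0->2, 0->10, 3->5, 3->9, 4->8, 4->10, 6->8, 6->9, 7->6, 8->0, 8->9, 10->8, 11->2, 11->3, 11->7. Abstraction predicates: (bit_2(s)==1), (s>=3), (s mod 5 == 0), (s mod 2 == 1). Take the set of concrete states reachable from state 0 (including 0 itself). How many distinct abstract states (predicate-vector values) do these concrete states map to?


BFS from 0:
Concrete reachable: {0, 2, 8, 9, 10}
Abstract via predicates (bit_2(s)==1), (s>=3), (s mod 5 == 0), (s mod 2 == 1):
  (0,0,0,0) <- {2}
  (0,0,1,0) <- {0}
  (0,1,0,0) <- {8}
  (0,1,0,1) <- {9}
  (0,1,1,0) <- {10}
Distinct abstract states = 5

5


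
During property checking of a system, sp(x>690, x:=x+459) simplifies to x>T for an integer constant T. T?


Formula: sp(P, x:=E) = exists old_x. (x = E[old_x/x]) AND P[old_x/x] (old_x is the value of x before the assignment; eliminate old_x by solving x = E[old_x/x] for old_x)
Step 1: Precondition P: x>690, i.e. old_x > 690
Step 2: Assignment gives x = old_x + 459, so old_x = x - 459
Step 3: Substitute into P: x - 459 > 690
Step 4: Simplify: x > 690+459 = 1149

1149


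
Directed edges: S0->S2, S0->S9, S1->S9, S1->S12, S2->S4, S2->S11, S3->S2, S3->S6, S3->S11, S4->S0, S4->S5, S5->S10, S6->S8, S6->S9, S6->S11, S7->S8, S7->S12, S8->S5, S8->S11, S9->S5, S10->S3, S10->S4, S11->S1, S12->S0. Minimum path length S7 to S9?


BFS layer-by-layer from S7:
  dist 0: {S7}
  dist 1: {S8, S12}
  dist 2: {S0, S5, S11}
  dist 3: {S1, S2, S9, S10}
  -> S9 reached at distance 3
Shortest path length = 3

3


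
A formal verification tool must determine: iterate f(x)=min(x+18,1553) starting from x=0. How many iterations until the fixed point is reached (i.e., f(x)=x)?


Step 1: x=0, cap=1553, increment=18
Step 2: x grows by 18 each step until capped at 1553; fixed point is x=1553
Step 3: iterations = ceil(1553/18) = 87

87


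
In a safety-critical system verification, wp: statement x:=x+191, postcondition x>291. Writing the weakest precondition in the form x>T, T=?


Formula: wp(x:=E, P) = P[E/x] (substitute E for x in postcondition)
Step 1: Postcondition: x>291
Step 2: Substitute x+191 for x: x+191>291
Step 3: Solve for x: x > 291-191 = 100

100


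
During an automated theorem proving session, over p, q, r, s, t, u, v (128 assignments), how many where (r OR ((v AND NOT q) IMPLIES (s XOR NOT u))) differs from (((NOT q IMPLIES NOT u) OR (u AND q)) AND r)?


F1 = (r OR ((v AND NOT q) IMPLIES (s XOR NOT u)))
F2 = (((NOT q IMPLIES NOT u) OR (u AND q)) AND r)
Evaluate both on each of 128 rows (bits = p,q,r,s,t,u,v):
  row 0 [0000000]: F1=1 F2=0 (differ) -> 1
  row 1 [0000001]: F1=1 F2=0 (differ) -> 1
  row 2 [0000010]: F1=1 F2=0 (differ) -> 1
  row 3 [0000011]: F1=0 F2=0 -> 0
  row 4 [0000100]: F1=1 F2=0 (differ) -> 1
  (every remaining row is evaluated the same way; all 128 results are listed next)
Full result column, 8 rows per line (p,q,r,s fixed per line; t,u,v runs 000..111 left to right):
  rows 0-7 [p,q,r,s=0000]: 11101110  (ones: 6)
  rows 8-15 [p,q,r,s=0001]: 10111011  (ones: 6)
  rows 16-23 [p,q,r,s=0010]: 00110011  (ones: 4)
  rows 24-31 [p,q,r,s=0011]: 00110011  (ones: 4)
  rows 32-39 [p,q,r,s=0100]: 11111111  (ones: 8)
  rows 40-47 [p,q,r,s=0101]: 11111111  (ones: 8)
  rows 48-55 [p,q,r,s=0110]: 00000000  (ones: 0)
  rows 56-63 [p,q,r,s=0111]: 00000000  (ones: 0)
  rows 64-71 [p,q,r,s=1000]: 11101110  (ones: 6)
  rows 72-79 [p,q,r,s=1001]: 10111011  (ones: 6)
  rows 80-87 [p,q,r,s=1010]: 00110011  (ones: 4)
  rows 88-95 [p,q,r,s=1011]: 00110011  (ones: 4)
  rows 96-103 [p,q,r,s=1100]: 11111111  (ones: 8)
  rows 104-111 [p,q,r,s=1101]: 11111111  (ones: 8)
  rows 112-119 [p,q,r,s=1110]: 00000000  (ones: 0)
  rows 120-127 [p,q,r,s=1111]: 00000000  (ones: 0)
Disagreements = 6+6+4+4+8+8+0+0+6+6+4+4+8+8+0+0 = 72

72


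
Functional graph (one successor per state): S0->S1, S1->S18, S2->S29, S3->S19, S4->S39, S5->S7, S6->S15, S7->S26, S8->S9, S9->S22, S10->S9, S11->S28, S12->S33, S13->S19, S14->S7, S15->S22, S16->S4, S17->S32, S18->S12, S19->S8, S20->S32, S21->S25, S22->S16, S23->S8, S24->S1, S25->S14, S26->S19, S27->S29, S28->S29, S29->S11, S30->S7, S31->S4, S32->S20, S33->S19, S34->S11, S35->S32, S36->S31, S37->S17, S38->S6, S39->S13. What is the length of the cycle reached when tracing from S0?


Trace from S0 until a state repeats:
  S0 -> S1 -> S18 -> S12 -> S33 -> S19 -> S8 -> S9 -> S22 -> S16 -> S4 -> S39 -> S13 -> S19
S19 first seen at step 5, revisited at step 13.
Cycle length = 13 - 5 = 8

8


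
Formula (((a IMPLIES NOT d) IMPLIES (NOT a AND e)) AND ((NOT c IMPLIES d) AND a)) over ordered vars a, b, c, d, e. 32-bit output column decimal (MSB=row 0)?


Formula: (((a IMPLIES NOT d) IMPLIES (NOT a AND e)) AND ((NOT c IMPLIES d) AND a)) over a, b, c, d, e (32 rows)
Evaluate each row (bits = a,b,c,d,e, MSB first):
  row 0 [00000]: (((0 IMPLIES NOT 0) IMPLIES (NOT 0 AND 0)) AND ((NOT 0 IMPLIES 0) AND 0)) -> 0
  row 1 [00001]: (((0 IMPLIES NOT 0) IMPLIES (NOT 0 AND 1)) AND ((NOT 0 IMPLIES 0) AND 0)) -> 0
  row 2 [00010]: (((0 IMPLIES NOT 1) IMPLIES (NOT 0 AND 0)) AND ((NOT 0 IMPLIES 1) AND 0)) -> 0
  row 3 [00011]: (((0 IMPLIES NOT 1) IMPLIES (NOT 0 AND 1)) AND ((NOT 0 IMPLIES 1) AND 0)) -> 0
  row 4 [00100]: (((0 IMPLIES NOT 0) IMPLIES (NOT 0 AND 0)) AND ((NOT 1 IMPLIES 0) AND 0)) -> 0
  row 5 [00101]: (((0 IMPLIES NOT 0) IMPLIES (NOT 0 AND 1)) AND ((NOT 1 IMPLIES 0) AND 0)) -> 0
  row 6 [00110]: (((0 IMPLIES NOT 1) IMPLIES (NOT 0 AND 0)) AND ((NOT 1 IMPLIES 1) AND 0)) -> 0
  row 7 [00111]: (((0 IMPLIES NOT 1) IMPLIES (NOT 0 AND 1)) AND ((NOT 1 IMPLIES 1) AND 0)) -> 0
  row 8 [01000]: (((0 IMPLIES NOT 0) IMPLIES (NOT 0 AND 0)) AND ((NOT 0 IMPLIES 0) AND 0)) -> 0
  row 9 [01001]: (((0 IMPLIES NOT 0) IMPLIES (NOT 0 AND 1)) AND ((NOT 0 IMPLIES 0) AND 0)) -> 0
  row 10 [01010]: (((0 IMPLIES NOT 1) IMPLIES (NOT 0 AND 0)) AND ((NOT 0 IMPLIES 1) AND 0)) -> 0
  row 11 [01011]: (((0 IMPLIES NOT 1) IMPLIES (NOT 0 AND 1)) AND ((NOT 0 IMPLIES 1) AND 0)) -> 0
  row 12 [01100]: (((0 IMPLIES NOT 0) IMPLIES (NOT 0 AND 0)) AND ((NOT 1 IMPLIES 0) AND 0)) -> 0
  row 13 [01101]: (((0 IMPLIES NOT 0) IMPLIES (NOT 0 AND 1)) AND ((NOT 1 IMPLIES 0) AND 0)) -> 0
  row 14 [01110]: (((0 IMPLIES NOT 1) IMPLIES (NOT 0 AND 0)) AND ((NOT 1 IMPLIES 1) AND 0)) -> 0
  row 15 [01111]: (((0 IMPLIES NOT 1) IMPLIES (NOT 0 AND 1)) AND ((NOT 1 IMPLIES 1) AND 0)) -> 0
  row 16 [10000]: (((1 IMPLIES NOT 0) IMPLIES (NOT 1 AND 0)) AND ((NOT 0 IMPLIES 0) AND 1)) -> 0
  row 17 [10001]: (((1 IMPLIES NOT 0) IMPLIES (NOT 1 AND 1)) AND ((NOT 0 IMPLIES 0) AND 1)) -> 0
  row 18 [10010]: (((1 IMPLIES NOT 1) IMPLIES (NOT 1 AND 0)) AND ((NOT 0 IMPLIES 1) AND 1)) -> 1
  row 19 [10011]: (((1 IMPLIES NOT 1) IMPLIES (NOT 1 AND 1)) AND ((NOT 0 IMPLIES 1) AND 1)) -> 1
  row 20 [10100]: (((1 IMPLIES NOT 0) IMPLIES (NOT 1 AND 0)) AND ((NOT 1 IMPLIES 0) AND 1)) -> 0
  row 21 [10101]: (((1 IMPLIES NOT 0) IMPLIES (NOT 1 AND 1)) AND ((NOT 1 IMPLIES 0) AND 1)) -> 0
  row 22 [10110]: (((1 IMPLIES NOT 1) IMPLIES (NOT 1 AND 0)) AND ((NOT 1 IMPLIES 1) AND 1)) -> 1
  row 23 [10111]: (((1 IMPLIES NOT 1) IMPLIES (NOT 1 AND 1)) AND ((NOT 1 IMPLIES 1) AND 1)) -> 1
  row 24 [11000]: (((1 IMPLIES NOT 0) IMPLIES (NOT 1 AND 0)) AND ((NOT 0 IMPLIES 0) AND 1)) -> 0
  row 25 [11001]: (((1 IMPLIES NOT 0) IMPLIES (NOT 1 AND 1)) AND ((NOT 0 IMPLIES 0) AND 1)) -> 0
  row 26 [11010]: (((1 IMPLIES NOT 1) IMPLIES (NOT 1 AND 0)) AND ((NOT 0 IMPLIES 1) AND 1)) -> 1
  row 27 [11011]: (((1 IMPLIES NOT 1) IMPLIES (NOT 1 AND 1)) AND ((NOT 0 IMPLIES 1) AND 1)) -> 1
  row 28 [11100]: (((1 IMPLIES NOT 0) IMPLIES (NOT 1 AND 0)) AND ((NOT 1 IMPLIES 0) AND 1)) -> 0
  row 29 [11101]: (((1 IMPLIES NOT 0) IMPLIES (NOT 1 AND 1)) AND ((NOT 1 IMPLIES 0) AND 1)) -> 0
  row 30 [11110]: (((1 IMPLIES NOT 1) IMPLIES (NOT 1 AND 0)) AND ((NOT 1 IMPLIES 1) AND 1)) -> 1
  row 31 [11111]: (((1 IMPLIES NOT 1) IMPLIES (NOT 1 AND 1)) AND ((NOT 1 IMPLIES 1) AND 1)) -> 1
Full result column, 4 rows per line (a,b,c fixed per line; d,e runs 00..11 left to right):
  rows 0-3 [a,b,c=000]: 0000  = hex 0
  rows 4-7 [a,b,c=001]: 0000  = hex 0
  rows 8-11 [a,b,c=010]: 0000  = hex 0
  rows 12-15 [a,b,c=011]: 0000  = hex 0
  rows 16-19 [a,b,c=100]: 0011  = hex 3
  rows 20-23 [a,b,c=101]: 0011  = hex 3
  rows 24-27 [a,b,c=110]: 0011  = hex 3
  rows 28-31 [a,b,c=111]: 0011  = hex 3
Output column (row 0 .. row 31) = 00000000000000000011001100110011
Output column grouped in 4s = 0000 0000 0000 0000 0011 0011 0011 0011 = 0x00003333
Convert to decimal digit by digit (value = value*16 + digit):
  0 -> 0
  0*16 + 0 = 0
  0*16 + 0 = 0
  0*16 + 0 = 0
  0*16 + 3 = 3
  3*16 + 3 = 51
  51*16 + 3 = 819
  819*16 + 3 = 13107
Decimal = 13107

13107


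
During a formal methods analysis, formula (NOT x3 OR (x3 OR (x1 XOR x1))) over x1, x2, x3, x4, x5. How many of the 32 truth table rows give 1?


Formula: (NOT x3 OR (x3 OR (x1 XOR x1))) over 5 vars (32 rows)
Evaluate each row (x1, x2, x3, x4, x5 as bits, MSB first):
  row 0 [00000]: (NOT 0 OR (0 OR (0 XOR 0))) -> 1
  row 1 [00001]: (NOT 0 OR (0 OR (0 XOR 0))) -> 1
  row 2 [00010]: (NOT 0 OR (0 OR (0 XOR 0))) -> 1
  row 3 [00011]: (NOT 0 OR (0 OR (0 XOR 0))) -> 1
  row 4 [00100]: (NOT 1 OR (1 OR (0 XOR 0))) -> 1
  row 5 [00101]: (NOT 1 OR (1 OR (0 XOR 0))) -> 1
  row 6 [00110]: (NOT 1 OR (1 OR (0 XOR 0))) -> 1
  row 7 [00111]: (NOT 1 OR (1 OR (0 XOR 0))) -> 1
  row 8 [01000]: (NOT 0 OR (0 OR (0 XOR 0))) -> 1
  row 9 [01001]: (NOT 0 OR (0 OR (0 XOR 0))) -> 1
  row 10 [01010]: (NOT 0 OR (0 OR (0 XOR 0))) -> 1
  row 11 [01011]: (NOT 0 OR (0 OR (0 XOR 0))) -> 1
  row 12 [01100]: (NOT 1 OR (1 OR (0 XOR 0))) -> 1
  row 13 [01101]: (NOT 1 OR (1 OR (0 XOR 0))) -> 1
  row 14 [01110]: (NOT 1 OR (1 OR (0 XOR 0))) -> 1
  row 15 [01111]: (NOT 1 OR (1 OR (0 XOR 0))) -> 1
  row 16 [10000]: (NOT 0 OR (0 OR (1 XOR 1))) -> 1
  row 17 [10001]: (NOT 0 OR (0 OR (1 XOR 1))) -> 1
  row 18 [10010]: (NOT 0 OR (0 OR (1 XOR 1))) -> 1
  row 19 [10011]: (NOT 0 OR (0 OR (1 XOR 1))) -> 1
  row 20 [10100]: (NOT 1 OR (1 OR (1 XOR 1))) -> 1
  row 21 [10101]: (NOT 1 OR (1 OR (1 XOR 1))) -> 1
  row 22 [10110]: (NOT 1 OR (1 OR (1 XOR 1))) -> 1
  row 23 [10111]: (NOT 1 OR (1 OR (1 XOR 1))) -> 1
  row 24 [11000]: (NOT 0 OR (0 OR (1 XOR 1))) -> 1
  row 25 [11001]: (NOT 0 OR (0 OR (1 XOR 1))) -> 1
  row 26 [11010]: (NOT 0 OR (0 OR (1 XOR 1))) -> 1
  row 27 [11011]: (NOT 0 OR (0 OR (1 XOR 1))) -> 1
  row 28 [11100]: (NOT 1 OR (1 OR (1 XOR 1))) -> 1
  row 29 [11101]: (NOT 1 OR (1 OR (1 XOR 1))) -> 1
  row 30 [11110]: (NOT 1 OR (1 OR (1 XOR 1))) -> 1
  row 31 [11111]: (NOT 1 OR (1 OR (1 XOR 1))) -> 1
Full result column, 8 rows per line (x1,x2 fixed per line; x3,x4,x5 runs 000..111 left to right):
  rows 0-7 [x1,x2=00]: 11111111  (ones: 8)
  rows 8-15 [x1,x2=01]: 11111111  (ones: 8)
  rows 16-23 [x1,x2=10]: 11111111  (ones: 8)
  rows 24-31 [x1,x2=11]: 11111111  (ones: 8)
Count of 1-rows = 8+8+8+8 = 32

32


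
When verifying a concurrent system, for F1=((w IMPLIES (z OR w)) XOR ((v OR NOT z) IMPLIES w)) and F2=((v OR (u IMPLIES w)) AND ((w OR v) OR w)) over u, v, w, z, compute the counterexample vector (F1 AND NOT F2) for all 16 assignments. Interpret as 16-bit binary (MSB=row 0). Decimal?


F1 = ((w IMPLIES (z OR w)) XOR ((v OR NOT z) IMPLIES w))
F2 = ((v OR (u IMPLIES w)) AND ((w OR v) OR w))
Counterexample to F1=>F2 is where F1=1 and F2=0.
Evaluate each row (bits = u,v,w,z, MSB first):
  row 0 [0000]: F1=1 F2=0 -> F1&~F2 -> 1
  row 1 [0001]: F1=0 F2=0 -> F1&~F2 -> 0
  row 2 [0010]: F1=0 F2=1 -> F1&~F2 -> 0
  row 3 [0011]: F1=0 F2=1 -> F1&~F2 -> 0
  row 4 [0100]: F1=1 F2=1 -> F1&~F2 -> 0
  row 5 [0101]: F1=1 F2=1 -> F1&~F2 -> 0
  row 6 [0110]: F1=0 F2=1 -> F1&~F2 -> 0
  row 7 [0111]: F1=0 F2=1 -> F1&~F2 -> 0
  row 8 [1000]: F1=1 F2=0 -> F1&~F2 -> 1
  row 9 [1001]: F1=0 F2=0 -> F1&~F2 -> 0
  row 10 [1010]: F1=0 F2=1 -> F1&~F2 -> 0
  row 11 [1011]: F1=0 F2=1 -> F1&~F2 -> 0
  row 12 [1100]: F1=1 F2=1 -> F1&~F2 -> 0
  row 13 [1101]: F1=1 F2=1 -> F1&~F2 -> 0
  row 14 [1110]: F1=0 F2=1 -> F1&~F2 -> 0
  row 15 [1111]: F1=0 F2=1 -> F1&~F2 -> 0
Full result column, 4 rows per line (u,v fixed per line; w,z runs 00..11 left to right):
  rows 0-3 [u,v=00]: 1000  = hex 8
  rows 4-7 [u,v=01]: 0000  = hex 0
  rows 8-11 [u,v=10]: 1000  = hex 8
  rows 12-15 [u,v=11]: 0000  = hex 0
Counterexample vector (row 0 .. row 15) = 1000000010000000
Output column grouped in 4s = 1000 0000 1000 0000 = 0x8080
Convert to decimal digit by digit (value = value*16 + digit):
  8 -> 8
  8*16 + 0 = 128
  128*16 + 8 = 2056
  2056*16 + 0 = 32896
Decimal = 32896

32896


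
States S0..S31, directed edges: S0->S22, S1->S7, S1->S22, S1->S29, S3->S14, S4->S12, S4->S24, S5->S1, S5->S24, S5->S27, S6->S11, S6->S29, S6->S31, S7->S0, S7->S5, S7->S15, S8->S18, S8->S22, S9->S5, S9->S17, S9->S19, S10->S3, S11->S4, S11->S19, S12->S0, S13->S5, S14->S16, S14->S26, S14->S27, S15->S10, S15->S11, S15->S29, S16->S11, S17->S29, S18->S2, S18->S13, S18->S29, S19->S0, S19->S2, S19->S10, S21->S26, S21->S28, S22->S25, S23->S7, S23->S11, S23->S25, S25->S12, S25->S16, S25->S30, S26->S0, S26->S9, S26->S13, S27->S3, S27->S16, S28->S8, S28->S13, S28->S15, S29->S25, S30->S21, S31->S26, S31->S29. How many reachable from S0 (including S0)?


BFS from S0:
  layer 0: {S0}
  layer 1: {S22}
  layer 2: {S25}
  layer 3: {S12, S16, S30}
  layer 4: {S11, S21}
  layer 5: {S4, S19, S26, S28}
  layer 6: {S2, S8, S9, S10, S13, S15, S24}
  layer 7: {S3, S5, S17, S18, S29}
  layer 8: {S1, S14, S27}
  layer 9: {S7}
Reachable set: {S0, S1, S2, S3, S4, S5, S7, S8, S9, S10, S11, S12, S13, S14, S15, S16, S17, S18, S19, S21, S22, S24, S25, S26, S27, S28, S29, S30}
Count = 28

28


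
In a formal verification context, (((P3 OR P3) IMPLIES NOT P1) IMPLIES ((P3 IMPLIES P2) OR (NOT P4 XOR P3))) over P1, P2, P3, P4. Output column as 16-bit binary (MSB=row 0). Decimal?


Formula: (((P3 OR P3) IMPLIES NOT P1) IMPLIES ((P3 IMPLIES P2) OR (NOT P4 XOR P3))) over P1, P2, P3, P4 (16 rows)
Evaluate each row (bits = P1,P2,P3,P4, MSB first):
  row 0 [0000]: (((0 OR 0) IMPLIES NOT 0) IMPLIES ((0 IMPLIES 0) OR (NOT 0 XOR 0))) -> 1
  row 1 [0001]: (((0 OR 0) IMPLIES NOT 0) IMPLIES ((0 IMPLIES 0) OR (NOT 1 XOR 0))) -> 1
  row 2 [0010]: (((1 OR 1) IMPLIES NOT 0) IMPLIES ((1 IMPLIES 0) OR (NOT 0 XOR 1))) -> 0
  row 3 [0011]: (((1 OR 1) IMPLIES NOT 0) IMPLIES ((1 IMPLIES 0) OR (NOT 1 XOR 1))) -> 1
  row 4 [0100]: (((0 OR 0) IMPLIES NOT 0) IMPLIES ((0 IMPLIES 1) OR (NOT 0 XOR 0))) -> 1
  row 5 [0101]: (((0 OR 0) IMPLIES NOT 0) IMPLIES ((0 IMPLIES 1) OR (NOT 1 XOR 0))) -> 1
  row 6 [0110]: (((1 OR 1) IMPLIES NOT 0) IMPLIES ((1 IMPLIES 1) OR (NOT 0 XOR 1))) -> 1
  row 7 [0111]: (((1 OR 1) IMPLIES NOT 0) IMPLIES ((1 IMPLIES 1) OR (NOT 1 XOR 1))) -> 1
  row 8 [1000]: (((0 OR 0) IMPLIES NOT 1) IMPLIES ((0 IMPLIES 0) OR (NOT 0 XOR 0))) -> 1
  row 9 [1001]: (((0 OR 0) IMPLIES NOT 1) IMPLIES ((0 IMPLIES 0) OR (NOT 1 XOR 0))) -> 1
  row 10 [1010]: (((1 OR 1) IMPLIES NOT 1) IMPLIES ((1 IMPLIES 0) OR (NOT 0 XOR 1))) -> 1
  row 11 [1011]: (((1 OR 1) IMPLIES NOT 1) IMPLIES ((1 IMPLIES 0) OR (NOT 1 XOR 1))) -> 1
  row 12 [1100]: (((0 OR 0) IMPLIES NOT 1) IMPLIES ((0 IMPLIES 1) OR (NOT 0 XOR 0))) -> 1
  row 13 [1101]: (((0 OR 0) IMPLIES NOT 1) IMPLIES ((0 IMPLIES 1) OR (NOT 1 XOR 0))) -> 1
  row 14 [1110]: (((1 OR 1) IMPLIES NOT 1) IMPLIES ((1 IMPLIES 1) OR (NOT 0 XOR 1))) -> 1
  row 15 [1111]: (((1 OR 1) IMPLIES NOT 1) IMPLIES ((1 IMPLIES 1) OR (NOT 1 XOR 1))) -> 1
Full result column, 4 rows per line (P1,P2 fixed per line; P3,P4 runs 00..11 left to right):
  rows 0-3 [P1,P2=00]: 1101  = hex D
  rows 4-7 [P1,P2=01]: 1111  = hex F
  rows 8-11 [P1,P2=10]: 1111  = hex F
  rows 12-15 [P1,P2=11]: 1111  = hex F
Output column (row 0 .. row 15) = 1101111111111111
Output column grouped in 4s = 1101 1111 1111 1111 = 0xDFFF
Convert to decimal digit by digit (value = value*16 + digit):
  D -> 13
  13*16 + 15 (F) = 223
  223*16 + 15 (F) = 3583
  3583*16 + 15 (F) = 57343
Decimal = 57343

57343


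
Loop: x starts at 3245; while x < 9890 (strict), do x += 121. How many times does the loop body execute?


Step 1: x goes from 3245 toward 9890 by 121; the body runs while x<9890, so iterations = ceil((bound-start)/step)
Step 2: Distance=6645
Step 3: ceil(6645/121)=55

55


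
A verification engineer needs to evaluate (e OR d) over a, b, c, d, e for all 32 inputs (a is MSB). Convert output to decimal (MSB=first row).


Formula: (e OR d) over a, b, c, d, e (32 rows)
Evaluate each row (bits = a,b,c,d,e, MSB first):
  row 0 [00000]: (0 OR 0) -> 0
  row 1 [00001]: (1 OR 0) -> 1
  row 2 [00010]: (0 OR 1) -> 1
  row 3 [00011]: (1 OR 1) -> 1
  row 4 [00100]: (0 OR 0) -> 0
  row 5 [00101]: (1 OR 0) -> 1
  row 6 [00110]: (0 OR 1) -> 1
  row 7 [00111]: (1 OR 1) -> 1
  row 8 [01000]: (0 OR 0) -> 0
  row 9 [01001]: (1 OR 0) -> 1
  row 10 [01010]: (0 OR 1) -> 1
  row 11 [01011]: (1 OR 1) -> 1
  row 12 [01100]: (0 OR 0) -> 0
  row 13 [01101]: (1 OR 0) -> 1
  row 14 [01110]: (0 OR 1) -> 1
  row 15 [01111]: (1 OR 1) -> 1
  row 16 [10000]: (0 OR 0) -> 0
  row 17 [10001]: (1 OR 0) -> 1
  row 18 [10010]: (0 OR 1) -> 1
  row 19 [10011]: (1 OR 1) -> 1
  row 20 [10100]: (0 OR 0) -> 0
  row 21 [10101]: (1 OR 0) -> 1
  row 22 [10110]: (0 OR 1) -> 1
  row 23 [10111]: (1 OR 1) -> 1
  row 24 [11000]: (0 OR 0) -> 0
  row 25 [11001]: (1 OR 0) -> 1
  row 26 [11010]: (0 OR 1) -> 1
  row 27 [11011]: (1 OR 1) -> 1
  row 28 [11100]: (0 OR 0) -> 0
  row 29 [11101]: (1 OR 0) -> 1
  row 30 [11110]: (0 OR 1) -> 1
  row 31 [11111]: (1 OR 1) -> 1
Full result column, 4 rows per line (a,b,c fixed per line; d,e runs 00..11 left to right):
  rows 0-3 [a,b,c=000]: 0111  = hex 7
  rows 4-7 [a,b,c=001]: 0111  = hex 7
  rows 8-11 [a,b,c=010]: 0111  = hex 7
  rows 12-15 [a,b,c=011]: 0111  = hex 7
  rows 16-19 [a,b,c=100]: 0111  = hex 7
  rows 20-23 [a,b,c=101]: 0111  = hex 7
  rows 24-27 [a,b,c=110]: 0111  = hex 7
  rows 28-31 [a,b,c=111]: 0111  = hex 7
Output column (row 0 .. row 31) = 01110111011101110111011101110111
Output column grouped in 4s = 0111 0111 0111 0111 0111 0111 0111 0111 = 0x77777777
Convert to decimal digit by digit (value = value*16 + digit):
  7 -> 7
  7*16 + 7 = 119
  119*16 + 7 = 1911
  1911*16 + 7 = 30583
  30583*16 + 7 = 489335
  489335*16 + 7 = 7829367
  7829367*16 + 7 = 125269879
  125269879*16 + 7 = 2004318071
Decimal = 2004318071

2004318071


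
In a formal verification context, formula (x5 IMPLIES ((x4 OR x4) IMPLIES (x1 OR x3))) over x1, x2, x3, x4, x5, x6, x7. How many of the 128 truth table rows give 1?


Formula: (x5 IMPLIES ((x4 OR x4) IMPLIES (x1 OR x3))) over 7 vars (128 rows)
Evaluate each row (x1, x2, x3, x4, x5, x6, x7 as bits, MSB first):
  row 0 [0000000]: (0 IMPLIES ((0 OR 0) IMPLIES (0 OR 0))) -> 1
  row 1 [0000001]: (0 IMPLIES ((0 OR 0) IMPLIES (0 OR 0))) -> 1
  row 2 [0000010]: (0 IMPLIES ((0 OR 0) IMPLIES (0 OR 0))) -> 1
  row 3 [0000011]: (0 IMPLIES ((0 OR 0) IMPLIES (0 OR 0))) -> 1
  row 4 [0000100]: (1 IMPLIES ((0 OR 0) IMPLIES (0 OR 0))) -> 1
  (every remaining row is evaluated the same way; all 128 results are listed next)
Full result column, 8 rows per line (x1,x2,x3,x4 fixed per line; x5,x6,x7 runs 000..111 left to right):
  rows 0-7 [x1,x2,x3,x4=0000]: 11111111  (ones: 8)
  rows 8-15 [x1,x2,x3,x4=0001]: 11110000  (ones: 4)
  rows 16-23 [x1,x2,x3,x4=0010]: 11111111  (ones: 8)
  rows 24-31 [x1,x2,x3,x4=0011]: 11111111  (ones: 8)
  rows 32-39 [x1,x2,x3,x4=0100]: 11111111  (ones: 8)
  rows 40-47 [x1,x2,x3,x4=0101]: 11110000  (ones: 4)
  rows 48-55 [x1,x2,x3,x4=0110]: 11111111  (ones: 8)
  rows 56-63 [x1,x2,x3,x4=0111]: 11111111  (ones: 8)
  rows 64-71 [x1,x2,x3,x4=1000]: 11111111  (ones: 8)
  rows 72-79 [x1,x2,x3,x4=1001]: 11111111  (ones: 8)
  rows 80-87 [x1,x2,x3,x4=1010]: 11111111  (ones: 8)
  rows 88-95 [x1,x2,x3,x4=1011]: 11111111  (ones: 8)
  rows 96-103 [x1,x2,x3,x4=1100]: 11111111  (ones: 8)
  rows 104-111 [x1,x2,x3,x4=1101]: 11111111  (ones: 8)
  rows 112-119 [x1,x2,x3,x4=1110]: 11111111  (ones: 8)
  rows 120-127 [x1,x2,x3,x4=1111]: 11111111  (ones: 8)
Count of 1-rows = 8+4+8+8+8+4+8+8+8+8+8+8+8+8+8+8 = 120

120


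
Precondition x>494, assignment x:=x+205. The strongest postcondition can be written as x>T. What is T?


Formula: sp(P, x:=E) = exists old_x. (x = E[old_x/x]) AND P[old_x/x] (old_x is the value of x before the assignment; eliminate old_x by solving x = E[old_x/x] for old_x)
Step 1: Precondition P: x>494, i.e. old_x > 494
Step 2: Assignment gives x = old_x + 205, so old_x = x - 205
Step 3: Substitute into P: x - 205 > 494
Step 4: Simplify: x > 494+205 = 699

699


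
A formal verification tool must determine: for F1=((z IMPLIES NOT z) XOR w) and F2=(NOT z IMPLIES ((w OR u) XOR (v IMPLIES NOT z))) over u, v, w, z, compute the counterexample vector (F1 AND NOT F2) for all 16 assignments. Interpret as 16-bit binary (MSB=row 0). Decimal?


F1 = ((z IMPLIES NOT z) XOR w)
F2 = (NOT z IMPLIES ((w OR u) XOR (v IMPLIES NOT z)))
Counterexample to F1=>F2 is where F1=1 and F2=0.
Evaluate each row (bits = u,v,w,z, MSB first):
  row 0 [0000]: F1=1 F2=1 -> F1&~F2 -> 0
  row 1 [0001]: F1=0 F2=1 -> F1&~F2 -> 0
  row 2 [0010]: F1=0 F2=0 -> F1&~F2 -> 0
  row 3 [0011]: F1=1 F2=1 -> F1&~F2 -> 0
  row 4 [0100]: F1=1 F2=1 -> F1&~F2 -> 0
  row 5 [0101]: F1=0 F2=1 -> F1&~F2 -> 0
  row 6 [0110]: F1=0 F2=0 -> F1&~F2 -> 0
  row 7 [0111]: F1=1 F2=1 -> F1&~F2 -> 0
  row 8 [1000]: F1=1 F2=0 -> F1&~F2 -> 1
  row 9 [1001]: F1=0 F2=1 -> F1&~F2 -> 0
  row 10 [1010]: F1=0 F2=0 -> F1&~F2 -> 0
  row 11 [1011]: F1=1 F2=1 -> F1&~F2 -> 0
  row 12 [1100]: F1=1 F2=0 -> F1&~F2 -> 1
  row 13 [1101]: F1=0 F2=1 -> F1&~F2 -> 0
  row 14 [1110]: F1=0 F2=0 -> F1&~F2 -> 0
  row 15 [1111]: F1=1 F2=1 -> F1&~F2 -> 0
Full result column, 4 rows per line (u,v fixed per line; w,z runs 00..11 left to right):
  rows 0-3 [u,v=00]: 0000  = hex 0
  rows 4-7 [u,v=01]: 0000  = hex 0
  rows 8-11 [u,v=10]: 1000  = hex 8
  rows 12-15 [u,v=11]: 1000  = hex 8
Counterexample vector (row 0 .. row 15) = 0000000010001000
Output column grouped in 4s = 0000 0000 1000 1000 = 0x0088
Convert to decimal digit by digit (value = value*16 + digit):
  0 -> 0
  0*16 + 0 = 0
  0*16 + 8 = 8
  8*16 + 8 = 136
Decimal = 136

136


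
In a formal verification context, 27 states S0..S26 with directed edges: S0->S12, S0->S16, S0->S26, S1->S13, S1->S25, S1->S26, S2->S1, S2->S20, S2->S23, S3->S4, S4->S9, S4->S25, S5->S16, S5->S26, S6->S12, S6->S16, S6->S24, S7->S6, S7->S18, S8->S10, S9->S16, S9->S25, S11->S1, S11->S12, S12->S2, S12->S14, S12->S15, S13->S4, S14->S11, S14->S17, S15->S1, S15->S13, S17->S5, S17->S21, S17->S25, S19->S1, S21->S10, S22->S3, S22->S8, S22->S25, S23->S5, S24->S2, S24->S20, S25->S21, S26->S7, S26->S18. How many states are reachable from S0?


BFS from S0:
  layer 0: {S0}
  layer 1: {S12, S16, S26}
  layer 2: {S2, S7, S14, S15, S18}
  layer 3: {S1, S6, S11, S13, S17, S20, S23}
  layer 4: {S4, S5, S21, S24, S25}
  layer 5: {S9, S10}
Reachable set: {S0, S1, S2, S4, S5, S6, S7, S9, S10, S11, S12, S13, S14, S15, S16, S17, S18, S20, S21, S23, S24, S25, S26}
Count = 23

23


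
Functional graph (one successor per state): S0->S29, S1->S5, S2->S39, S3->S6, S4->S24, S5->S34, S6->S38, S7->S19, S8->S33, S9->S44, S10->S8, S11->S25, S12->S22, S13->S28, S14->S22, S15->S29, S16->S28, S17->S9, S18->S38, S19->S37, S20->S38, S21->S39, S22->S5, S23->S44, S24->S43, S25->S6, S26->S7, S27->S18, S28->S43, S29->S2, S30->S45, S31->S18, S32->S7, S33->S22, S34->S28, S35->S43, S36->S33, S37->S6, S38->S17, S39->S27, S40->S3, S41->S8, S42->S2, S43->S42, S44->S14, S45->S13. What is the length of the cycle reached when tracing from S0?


Trace from S0 until a state repeats:
  S0 -> S29 -> S2 -> S39 -> S27 -> S18 -> S38 -> S17 -> S9 -> S44 -> S14 -> S22 -> S5 -> S34 -> S28 -> S43 -> S42 -> S2
S2 first seen at step 2, revisited at step 17.
Cycle length = 17 - 2 = 15

15


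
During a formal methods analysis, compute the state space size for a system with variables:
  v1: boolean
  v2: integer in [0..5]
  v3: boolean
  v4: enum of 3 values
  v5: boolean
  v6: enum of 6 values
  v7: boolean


State space = product of domain sizes of all variables.
Domain sizes:
  v1 (boolean): 2
  v2 (integer in [0..5]): 6
  v3 (boolean): 2
  v4 (enum of 3 values): 3
  v5 (boolean): 2
  v6 (enum of 6 values): 6
  v7 (boolean): 2
Product = 2 * 6 * 2 * 3 * 2 * 6 * 2 = 1728

1728


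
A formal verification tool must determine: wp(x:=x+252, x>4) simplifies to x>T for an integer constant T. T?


Formula: wp(x:=E, P) = P[E/x] (substitute E for x in postcondition)
Step 1: Postcondition: x>4
Step 2: Substitute x+252 for x: x+252>4
Step 3: Solve for x: x > 4-252 = -248

-248


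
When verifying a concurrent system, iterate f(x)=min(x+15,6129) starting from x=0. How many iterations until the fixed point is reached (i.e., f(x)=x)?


Step 1: x=0, cap=6129, increment=15
Step 2: x grows by 15 each step until capped at 6129; fixed point is x=6129
Step 3: iterations = ceil(6129/15) = 409

409


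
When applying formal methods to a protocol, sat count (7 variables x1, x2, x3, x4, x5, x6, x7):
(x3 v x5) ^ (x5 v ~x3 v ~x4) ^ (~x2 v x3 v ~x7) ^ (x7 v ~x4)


CNF with 4 clauses over 7 vars (128 assignments).
An assignment satisfies CNF iff every clause has >=1 true literal.
Check each row (bits = x1,x2,x3,x4,x5,x6,x7; clause T/F shown):
  row 0 [0000000]: clauses=FTTT -> 0
  row 1 [0000001]: clauses=FTTT -> 0
  row 2 [0000010]: clauses=FTTT -> 0
  row 3 [0000011]: clauses=FTTT -> 0
  row 4 [0000100]: clauses=TTTT -> 1
  (every remaining row is evaluated the same way; all 128 results are listed next)
Full result column, 8 rows per line (x1,x2,x3,x4 fixed per line; x5,x6,x7 runs 000..111 left to right):
  rows 0-7 [x1,x2,x3,x4=0000]: 00001111  (ones: 4)
  rows 8-15 [x1,x2,x3,x4=0001]: 00000101  (ones: 2)
  rows 16-23 [x1,x2,x3,x4=0010]: 11111111  (ones: 8)
  rows 24-31 [x1,x2,x3,x4=0011]: 00000101  (ones: 2)
  rows 32-39 [x1,x2,x3,x4=0100]: 00001010  (ones: 2)
  rows 40-47 [x1,x2,x3,x4=0101]: 00000000  (ones: 0)
  rows 48-55 [x1,x2,x3,x4=0110]: 11111111  (ones: 8)
  rows 56-63 [x1,x2,x3,x4=0111]: 00000101  (ones: 2)
  rows 64-71 [x1,x2,x3,x4=1000]: 00001111  (ones: 4)
  rows 72-79 [x1,x2,x3,x4=1001]: 00000101  (ones: 2)
  rows 80-87 [x1,x2,x3,x4=1010]: 11111111  (ones: 8)
  rows 88-95 [x1,x2,x3,x4=1011]: 00000101  (ones: 2)
  rows 96-103 [x1,x2,x3,x4=1100]: 00001010  (ones: 2)
  rows 104-111 [x1,x2,x3,x4=1101]: 00000000  (ones: 0)
  rows 112-119 [x1,x2,x3,x4=1110]: 11111111  (ones: 8)
  rows 120-127 [x1,x2,x3,x4=1111]: 00000101  (ones: 2)
Satisfying assignments = 4+2+8+2+2+0+8+2+4+2+8+2+2+0+8+2 = 56

56


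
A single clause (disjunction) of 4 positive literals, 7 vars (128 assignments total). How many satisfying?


Step 1: Total=2^7=128
Step 2: Unsat when all 4 false: 2^3=8
Step 3: Sat=128-8=120

120


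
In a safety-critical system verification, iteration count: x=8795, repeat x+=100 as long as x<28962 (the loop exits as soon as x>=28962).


Step 1: x goes from 8795 toward 28962 by 100; the body runs while x<28962, so iterations = ceil((bound-start)/step)
Step 2: Distance=20167
Step 3: ceil(20167/100)=202

202


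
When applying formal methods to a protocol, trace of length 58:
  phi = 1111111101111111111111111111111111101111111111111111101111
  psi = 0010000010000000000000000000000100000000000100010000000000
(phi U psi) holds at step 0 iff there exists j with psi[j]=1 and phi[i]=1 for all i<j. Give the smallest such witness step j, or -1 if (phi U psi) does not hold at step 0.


(phi U psi) at 0: need smallest j with psi[j]=1 and phi[i]=1 for all i in [0,j).
Scan from step 0:
  step 0: phi=1, psi=0 -> continue
  step 1: phi=1, psi=0 -> continue
  step 2: psi=1 and phi held for [0,2) -> witness found
Witness step = 2

2


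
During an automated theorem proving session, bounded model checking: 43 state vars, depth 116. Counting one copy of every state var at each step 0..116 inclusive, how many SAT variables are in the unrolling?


BMC unrolls to depth k, creating one copy of each state var for steps 0..k.
Step count = 116 + 1 = 117 (steps 0 through 116)
Vars per step = 43
Total = 43 * 117 = 5031

5031


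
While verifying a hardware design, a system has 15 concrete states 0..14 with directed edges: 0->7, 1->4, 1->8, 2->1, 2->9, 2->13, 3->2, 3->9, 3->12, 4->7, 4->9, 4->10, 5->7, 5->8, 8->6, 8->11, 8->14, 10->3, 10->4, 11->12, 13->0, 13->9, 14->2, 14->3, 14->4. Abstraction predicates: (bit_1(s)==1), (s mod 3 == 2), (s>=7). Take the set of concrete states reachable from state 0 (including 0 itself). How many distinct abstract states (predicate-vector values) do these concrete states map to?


BFS from 0:
Concrete reachable: {0, 7}
Abstract via predicates (bit_1(s)==1), (s mod 3 == 2), (s>=7):
  (0,0,0) <- {0}
  (1,0,1) <- {7}
Distinct abstract states = 2

2


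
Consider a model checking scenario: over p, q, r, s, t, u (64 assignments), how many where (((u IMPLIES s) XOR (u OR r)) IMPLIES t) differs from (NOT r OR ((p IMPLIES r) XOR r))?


F1 = (((u IMPLIES s) XOR (u OR r)) IMPLIES t)
F2 = (NOT r OR ((p IMPLIES r) XOR r))
Evaluate both on each of 64 rows (bits = p,q,r,s,t,u):
  row 0 [000000]: F1=0 F2=1 (differ) -> 1
  row 1 [000001]: F1=0 F2=1 (differ) -> 1
  row 2 [000010]: F1=1 F2=1 -> 0
  row 3 [000011]: F1=1 F2=1 -> 0
  row 4 [000100]: F1=0 F2=1 (differ) -> 1
  (every remaining row is evaluated the same way; all 64 results are listed next)
Full result column, 8 rows per line (p,q,r fixed per line; s,t,u runs 000..111 left to right):
  rows 0-7 [p,q,r=000]: 11001000  (ones: 3)
  rows 8-15 [p,q,r=001]: 10111111  (ones: 7)
  rows 16-23 [p,q,r=010]: 11001000  (ones: 3)
  rows 24-31 [p,q,r=011]: 10111111  (ones: 7)
  rows 32-39 [p,q,r=100]: 11001000  (ones: 3)
  rows 40-47 [p,q,r=101]: 10111111  (ones: 7)
  rows 48-55 [p,q,r=110]: 11001000  (ones: 3)
  rows 56-63 [p,q,r=111]: 10111111  (ones: 7)
Disagreements = 3+7+3+7+3+7+3+7 = 40

40


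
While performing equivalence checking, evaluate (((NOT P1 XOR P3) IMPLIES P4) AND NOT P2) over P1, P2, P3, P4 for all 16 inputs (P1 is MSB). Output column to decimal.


Formula: (((NOT P1 XOR P3) IMPLIES P4) AND NOT P2) over P1, P2, P3, P4 (16 rows)
Evaluate each row (bits = P1,P2,P3,P4, MSB first):
  row 0 [0000]: (((NOT 0 XOR 0) IMPLIES 0) AND NOT 0) -> 0
  row 1 [0001]: (((NOT 0 XOR 0) IMPLIES 1) AND NOT 0) -> 1
  row 2 [0010]: (((NOT 0 XOR 1) IMPLIES 0) AND NOT 0) -> 1
  row 3 [0011]: (((NOT 0 XOR 1) IMPLIES 1) AND NOT 0) -> 1
  row 4 [0100]: (((NOT 0 XOR 0) IMPLIES 0) AND NOT 1) -> 0
  row 5 [0101]: (((NOT 0 XOR 0) IMPLIES 1) AND NOT 1) -> 0
  row 6 [0110]: (((NOT 0 XOR 1) IMPLIES 0) AND NOT 1) -> 0
  row 7 [0111]: (((NOT 0 XOR 1) IMPLIES 1) AND NOT 1) -> 0
  row 8 [1000]: (((NOT 1 XOR 0) IMPLIES 0) AND NOT 0) -> 1
  row 9 [1001]: (((NOT 1 XOR 0) IMPLIES 1) AND NOT 0) -> 1
  row 10 [1010]: (((NOT 1 XOR 1) IMPLIES 0) AND NOT 0) -> 0
  row 11 [1011]: (((NOT 1 XOR 1) IMPLIES 1) AND NOT 0) -> 1
  row 12 [1100]: (((NOT 1 XOR 0) IMPLIES 0) AND NOT 1) -> 0
  row 13 [1101]: (((NOT 1 XOR 0) IMPLIES 1) AND NOT 1) -> 0
  row 14 [1110]: (((NOT 1 XOR 1) IMPLIES 0) AND NOT 1) -> 0
  row 15 [1111]: (((NOT 1 XOR 1) IMPLIES 1) AND NOT 1) -> 0
Full result column, 4 rows per line (P1,P2 fixed per line; P3,P4 runs 00..11 left to right):
  rows 0-3 [P1,P2=00]: 0111  = hex 7
  rows 4-7 [P1,P2=01]: 0000  = hex 0
  rows 8-11 [P1,P2=10]: 1101  = hex D
  rows 12-15 [P1,P2=11]: 0000  = hex 0
Output column (row 0 .. row 15) = 0111000011010000
Output column grouped in 4s = 0111 0000 1101 0000 = 0x70D0
Convert to decimal digit by digit (value = value*16 + digit):
  7 -> 7
  7*16 + 0 = 112
  112*16 + 13 (D) = 1805
  1805*16 + 0 = 28880
Decimal = 28880

28880


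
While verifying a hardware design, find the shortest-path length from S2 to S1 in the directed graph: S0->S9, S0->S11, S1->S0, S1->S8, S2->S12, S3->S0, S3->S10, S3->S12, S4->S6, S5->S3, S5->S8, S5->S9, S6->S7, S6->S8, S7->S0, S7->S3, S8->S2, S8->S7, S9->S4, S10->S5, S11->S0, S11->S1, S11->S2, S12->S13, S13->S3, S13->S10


BFS layer-by-layer from S2:
  dist 0: {S2}
  dist 1: {S12}
  dist 2: {S13}
  dist 3: {S3, S10}
  dist 4: {S0, S5}
  dist 5: {S8, S9, S11}
  dist 6: {S1, S4, S7}
  -> S1 reached at distance 6
Shortest path length = 6

6


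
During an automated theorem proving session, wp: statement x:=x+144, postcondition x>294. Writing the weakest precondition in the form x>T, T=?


Formula: wp(x:=E, P) = P[E/x] (substitute E for x in postcondition)
Step 1: Postcondition: x>294
Step 2: Substitute x+144 for x: x+144>294
Step 3: Solve for x: x > 294-144 = 150

150


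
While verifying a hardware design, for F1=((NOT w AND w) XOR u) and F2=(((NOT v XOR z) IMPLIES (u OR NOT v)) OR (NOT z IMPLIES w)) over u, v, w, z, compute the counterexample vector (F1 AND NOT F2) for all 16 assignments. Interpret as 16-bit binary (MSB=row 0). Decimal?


F1 = ((NOT w AND w) XOR u)
F2 = (((NOT v XOR z) IMPLIES (u OR NOT v)) OR (NOT z IMPLIES w))
Counterexample to F1=>F2 is where F1=1 and F2=0.
Evaluate each row (bits = u,v,w,z, MSB first):
  row 0 [0000]: F1=0 F2=1 -> F1&~F2 -> 0
  row 1 [0001]: F1=0 F2=1 -> F1&~F2 -> 0
  row 2 [0010]: F1=0 F2=1 -> F1&~F2 -> 0
  row 3 [0011]: F1=0 F2=1 -> F1&~F2 -> 0
  row 4 [0100]: F1=0 F2=1 -> F1&~F2 -> 0
  row 5 [0101]: F1=0 F2=1 -> F1&~F2 -> 0
  row 6 [0110]: F1=0 F2=1 -> F1&~F2 -> 0
  row 7 [0111]: F1=0 F2=1 -> F1&~F2 -> 0
  row 8 [1000]: F1=1 F2=1 -> F1&~F2 -> 0
  row 9 [1001]: F1=1 F2=1 -> F1&~F2 -> 0
  row 10 [1010]: F1=1 F2=1 -> F1&~F2 -> 0
  row 11 [1011]: F1=1 F2=1 -> F1&~F2 -> 0
  row 12 [1100]: F1=1 F2=1 -> F1&~F2 -> 0
  row 13 [1101]: F1=1 F2=1 -> F1&~F2 -> 0
  row 14 [1110]: F1=1 F2=1 -> F1&~F2 -> 0
  row 15 [1111]: F1=1 F2=1 -> F1&~F2 -> 0
Full result column, 4 rows per line (u,v fixed per line; w,z runs 00..11 left to right):
  rows 0-3 [u,v=00]: 0000  = hex 0
  rows 4-7 [u,v=01]: 0000  = hex 0
  rows 8-11 [u,v=10]: 0000  = hex 0
  rows 12-15 [u,v=11]: 0000  = hex 0
Counterexample vector (row 0 .. row 15) = 0000000000000000
Output column grouped in 4s = 0000 0000 0000 0000 = 0x0000
Convert to decimal digit by digit (value = value*16 + digit):
  0 -> 0
  0*16 + 0 = 0
  0*16 + 0 = 0
  0*16 + 0 = 0
Decimal = 0

0


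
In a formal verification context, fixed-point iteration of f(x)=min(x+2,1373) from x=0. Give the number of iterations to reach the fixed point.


Step 1: x=0, cap=1373, increment=2
Step 2: x grows by 2 each step until capped at 1373; fixed point is x=1373
Step 3: iterations = ceil(1373/2) = 687

687
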